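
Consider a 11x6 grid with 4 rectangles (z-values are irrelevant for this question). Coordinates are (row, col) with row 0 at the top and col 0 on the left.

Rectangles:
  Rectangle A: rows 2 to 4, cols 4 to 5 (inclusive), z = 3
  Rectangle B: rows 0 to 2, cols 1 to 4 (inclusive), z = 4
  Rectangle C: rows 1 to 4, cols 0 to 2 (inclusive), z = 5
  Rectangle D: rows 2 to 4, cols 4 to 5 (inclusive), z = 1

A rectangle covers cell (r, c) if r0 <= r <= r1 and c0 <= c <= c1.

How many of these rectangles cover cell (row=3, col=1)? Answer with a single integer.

Answer: 1

Derivation:
Check cell (3,1):
  A: rows 2-4 cols 4-5 -> outside (col miss)
  B: rows 0-2 cols 1-4 -> outside (row miss)
  C: rows 1-4 cols 0-2 -> covers
  D: rows 2-4 cols 4-5 -> outside (col miss)
Count covering = 1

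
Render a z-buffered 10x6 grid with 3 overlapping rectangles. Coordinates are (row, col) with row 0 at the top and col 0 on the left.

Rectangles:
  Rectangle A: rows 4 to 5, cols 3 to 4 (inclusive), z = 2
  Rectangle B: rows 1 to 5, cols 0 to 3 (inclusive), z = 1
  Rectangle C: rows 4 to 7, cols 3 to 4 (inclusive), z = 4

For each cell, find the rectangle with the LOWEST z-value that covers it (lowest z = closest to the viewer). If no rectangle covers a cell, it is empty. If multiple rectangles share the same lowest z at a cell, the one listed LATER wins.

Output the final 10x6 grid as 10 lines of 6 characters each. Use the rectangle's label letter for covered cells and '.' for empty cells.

......
BBBB..
BBBB..
BBBB..
BBBBA.
BBBBA.
...CC.
...CC.
......
......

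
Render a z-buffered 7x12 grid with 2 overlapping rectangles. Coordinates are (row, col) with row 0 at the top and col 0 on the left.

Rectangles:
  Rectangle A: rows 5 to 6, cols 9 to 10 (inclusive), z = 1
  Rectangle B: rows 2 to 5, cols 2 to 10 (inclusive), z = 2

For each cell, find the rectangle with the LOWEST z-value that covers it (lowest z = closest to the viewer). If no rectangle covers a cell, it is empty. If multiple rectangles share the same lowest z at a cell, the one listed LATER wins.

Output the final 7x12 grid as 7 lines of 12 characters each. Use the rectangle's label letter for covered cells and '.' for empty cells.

............
............
..BBBBBBBBB.
..BBBBBBBBB.
..BBBBBBBBB.
..BBBBBBBAA.
.........AA.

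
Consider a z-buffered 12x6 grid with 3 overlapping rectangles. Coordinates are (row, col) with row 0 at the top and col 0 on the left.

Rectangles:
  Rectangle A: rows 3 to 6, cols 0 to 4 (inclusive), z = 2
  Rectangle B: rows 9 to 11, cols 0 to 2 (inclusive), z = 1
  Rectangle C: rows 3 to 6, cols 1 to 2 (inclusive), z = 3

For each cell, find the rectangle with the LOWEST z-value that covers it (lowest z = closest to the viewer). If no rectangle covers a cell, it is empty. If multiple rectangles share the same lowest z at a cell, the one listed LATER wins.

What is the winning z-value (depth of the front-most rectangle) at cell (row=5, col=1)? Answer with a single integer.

Answer: 2

Derivation:
Check cell (5,1):
  A: rows 3-6 cols 0-4 z=2 -> covers; best now A (z=2)
  B: rows 9-11 cols 0-2 -> outside (row miss)
  C: rows 3-6 cols 1-2 z=3 -> covers; best now A (z=2)
Winner: A at z=2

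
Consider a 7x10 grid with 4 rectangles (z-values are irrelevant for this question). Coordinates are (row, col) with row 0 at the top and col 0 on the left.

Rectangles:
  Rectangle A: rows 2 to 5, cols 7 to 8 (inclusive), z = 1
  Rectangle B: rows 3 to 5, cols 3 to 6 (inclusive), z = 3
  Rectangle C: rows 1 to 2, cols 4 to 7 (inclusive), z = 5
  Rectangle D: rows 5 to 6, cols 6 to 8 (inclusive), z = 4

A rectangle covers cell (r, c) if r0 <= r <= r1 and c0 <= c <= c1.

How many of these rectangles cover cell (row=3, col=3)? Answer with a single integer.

Check cell (3,3):
  A: rows 2-5 cols 7-8 -> outside (col miss)
  B: rows 3-5 cols 3-6 -> covers
  C: rows 1-2 cols 4-7 -> outside (row miss)
  D: rows 5-6 cols 6-8 -> outside (row miss)
Count covering = 1

Answer: 1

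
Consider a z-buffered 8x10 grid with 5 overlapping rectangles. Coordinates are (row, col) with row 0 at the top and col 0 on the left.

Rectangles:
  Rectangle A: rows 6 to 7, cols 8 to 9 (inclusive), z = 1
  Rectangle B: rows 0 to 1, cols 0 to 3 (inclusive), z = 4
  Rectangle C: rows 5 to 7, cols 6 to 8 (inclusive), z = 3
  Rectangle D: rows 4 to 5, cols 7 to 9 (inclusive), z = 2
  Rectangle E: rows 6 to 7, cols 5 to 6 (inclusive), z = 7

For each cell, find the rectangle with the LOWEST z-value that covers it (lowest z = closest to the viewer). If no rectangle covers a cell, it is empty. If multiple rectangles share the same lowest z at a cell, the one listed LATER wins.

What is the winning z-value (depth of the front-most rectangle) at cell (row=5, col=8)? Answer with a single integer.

Answer: 2

Derivation:
Check cell (5,8):
  A: rows 6-7 cols 8-9 -> outside (row miss)
  B: rows 0-1 cols 0-3 -> outside (row miss)
  C: rows 5-7 cols 6-8 z=3 -> covers; best now C (z=3)
  D: rows 4-5 cols 7-9 z=2 -> covers; best now D (z=2)
  E: rows 6-7 cols 5-6 -> outside (row miss)
Winner: D at z=2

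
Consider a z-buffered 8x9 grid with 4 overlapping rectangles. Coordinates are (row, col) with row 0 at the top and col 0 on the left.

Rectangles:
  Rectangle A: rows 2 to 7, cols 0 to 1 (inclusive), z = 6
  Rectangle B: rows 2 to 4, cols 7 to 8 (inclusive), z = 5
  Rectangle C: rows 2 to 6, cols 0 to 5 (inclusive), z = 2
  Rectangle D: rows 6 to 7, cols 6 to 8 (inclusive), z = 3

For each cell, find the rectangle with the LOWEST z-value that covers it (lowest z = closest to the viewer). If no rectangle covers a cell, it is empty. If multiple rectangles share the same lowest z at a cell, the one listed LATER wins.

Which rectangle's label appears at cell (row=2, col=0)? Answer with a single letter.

Check cell (2,0):
  A: rows 2-7 cols 0-1 z=6 -> covers; best now A (z=6)
  B: rows 2-4 cols 7-8 -> outside (col miss)
  C: rows 2-6 cols 0-5 z=2 -> covers; best now C (z=2)
  D: rows 6-7 cols 6-8 -> outside (row miss)
Winner: C at z=2

Answer: C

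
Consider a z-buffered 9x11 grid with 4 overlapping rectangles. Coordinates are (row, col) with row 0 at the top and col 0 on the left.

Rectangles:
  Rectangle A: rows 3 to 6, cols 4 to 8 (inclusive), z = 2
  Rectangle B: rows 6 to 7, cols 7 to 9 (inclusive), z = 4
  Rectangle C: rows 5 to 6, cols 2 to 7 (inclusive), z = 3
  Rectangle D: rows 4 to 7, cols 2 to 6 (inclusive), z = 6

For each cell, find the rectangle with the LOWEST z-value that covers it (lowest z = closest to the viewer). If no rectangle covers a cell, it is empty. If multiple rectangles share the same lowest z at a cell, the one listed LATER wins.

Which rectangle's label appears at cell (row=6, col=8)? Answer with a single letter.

Check cell (6,8):
  A: rows 3-6 cols 4-8 z=2 -> covers; best now A (z=2)
  B: rows 6-7 cols 7-9 z=4 -> covers; best now A (z=2)
  C: rows 5-6 cols 2-7 -> outside (col miss)
  D: rows 4-7 cols 2-6 -> outside (col miss)
Winner: A at z=2

Answer: A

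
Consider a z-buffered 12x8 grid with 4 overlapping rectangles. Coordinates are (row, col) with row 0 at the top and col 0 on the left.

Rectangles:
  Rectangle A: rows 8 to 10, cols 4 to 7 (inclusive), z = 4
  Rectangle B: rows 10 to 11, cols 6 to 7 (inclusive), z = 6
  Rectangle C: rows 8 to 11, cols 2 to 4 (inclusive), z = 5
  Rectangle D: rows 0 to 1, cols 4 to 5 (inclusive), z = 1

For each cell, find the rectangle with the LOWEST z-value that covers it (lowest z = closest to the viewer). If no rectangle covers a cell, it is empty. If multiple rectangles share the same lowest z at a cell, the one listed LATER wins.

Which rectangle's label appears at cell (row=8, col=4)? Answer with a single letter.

Answer: A

Derivation:
Check cell (8,4):
  A: rows 8-10 cols 4-7 z=4 -> covers; best now A (z=4)
  B: rows 10-11 cols 6-7 -> outside (row miss)
  C: rows 8-11 cols 2-4 z=5 -> covers; best now A (z=4)
  D: rows 0-1 cols 4-5 -> outside (row miss)
Winner: A at z=4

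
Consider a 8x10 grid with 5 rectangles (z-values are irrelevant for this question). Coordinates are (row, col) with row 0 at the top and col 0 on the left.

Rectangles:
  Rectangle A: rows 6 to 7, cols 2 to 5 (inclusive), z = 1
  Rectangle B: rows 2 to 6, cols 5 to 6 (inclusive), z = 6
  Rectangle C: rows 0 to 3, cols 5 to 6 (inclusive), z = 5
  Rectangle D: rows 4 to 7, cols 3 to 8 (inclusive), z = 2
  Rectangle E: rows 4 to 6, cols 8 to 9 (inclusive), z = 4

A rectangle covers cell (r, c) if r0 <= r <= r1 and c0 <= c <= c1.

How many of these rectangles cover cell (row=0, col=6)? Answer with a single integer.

Check cell (0,6):
  A: rows 6-7 cols 2-5 -> outside (row miss)
  B: rows 2-6 cols 5-6 -> outside (row miss)
  C: rows 0-3 cols 5-6 -> covers
  D: rows 4-7 cols 3-8 -> outside (row miss)
  E: rows 4-6 cols 8-9 -> outside (row miss)
Count covering = 1

Answer: 1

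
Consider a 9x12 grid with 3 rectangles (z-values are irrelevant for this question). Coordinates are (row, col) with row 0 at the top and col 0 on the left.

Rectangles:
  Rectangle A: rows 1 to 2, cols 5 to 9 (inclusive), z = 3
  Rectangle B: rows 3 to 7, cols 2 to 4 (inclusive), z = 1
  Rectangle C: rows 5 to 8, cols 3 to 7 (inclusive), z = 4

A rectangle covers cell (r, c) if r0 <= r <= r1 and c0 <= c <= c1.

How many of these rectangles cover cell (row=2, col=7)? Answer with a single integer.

Check cell (2,7):
  A: rows 1-2 cols 5-9 -> covers
  B: rows 3-7 cols 2-4 -> outside (row miss)
  C: rows 5-8 cols 3-7 -> outside (row miss)
Count covering = 1

Answer: 1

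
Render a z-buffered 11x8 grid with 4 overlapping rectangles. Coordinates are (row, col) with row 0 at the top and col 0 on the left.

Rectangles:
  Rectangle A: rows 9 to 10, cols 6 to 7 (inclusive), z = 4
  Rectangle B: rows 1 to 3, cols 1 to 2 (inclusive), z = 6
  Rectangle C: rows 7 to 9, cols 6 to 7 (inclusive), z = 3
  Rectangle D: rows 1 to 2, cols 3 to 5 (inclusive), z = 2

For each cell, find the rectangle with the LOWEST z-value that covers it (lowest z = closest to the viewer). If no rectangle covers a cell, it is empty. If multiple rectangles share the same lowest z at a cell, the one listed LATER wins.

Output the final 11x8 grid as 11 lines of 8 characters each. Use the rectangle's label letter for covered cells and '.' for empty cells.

........
.BBDDD..
.BBDDD..
.BB.....
........
........
........
......CC
......CC
......CC
......AA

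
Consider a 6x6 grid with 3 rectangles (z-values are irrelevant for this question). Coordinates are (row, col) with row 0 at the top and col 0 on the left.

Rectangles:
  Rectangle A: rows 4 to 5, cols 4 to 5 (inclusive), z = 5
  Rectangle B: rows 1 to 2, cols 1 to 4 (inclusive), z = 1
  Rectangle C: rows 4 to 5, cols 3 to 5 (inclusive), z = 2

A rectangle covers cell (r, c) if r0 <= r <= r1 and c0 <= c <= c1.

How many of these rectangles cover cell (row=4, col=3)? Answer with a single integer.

Answer: 1

Derivation:
Check cell (4,3):
  A: rows 4-5 cols 4-5 -> outside (col miss)
  B: rows 1-2 cols 1-4 -> outside (row miss)
  C: rows 4-5 cols 3-5 -> covers
Count covering = 1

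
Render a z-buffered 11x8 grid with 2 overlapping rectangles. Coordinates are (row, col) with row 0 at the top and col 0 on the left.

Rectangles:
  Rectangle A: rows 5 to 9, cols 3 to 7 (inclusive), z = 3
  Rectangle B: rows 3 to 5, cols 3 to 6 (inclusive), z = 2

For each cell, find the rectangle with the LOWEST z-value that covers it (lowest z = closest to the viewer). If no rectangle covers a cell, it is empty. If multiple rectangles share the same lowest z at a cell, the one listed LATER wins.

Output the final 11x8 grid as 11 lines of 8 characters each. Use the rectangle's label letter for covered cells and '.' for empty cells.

........
........
........
...BBBB.
...BBBB.
...BBBBA
...AAAAA
...AAAAA
...AAAAA
...AAAAA
........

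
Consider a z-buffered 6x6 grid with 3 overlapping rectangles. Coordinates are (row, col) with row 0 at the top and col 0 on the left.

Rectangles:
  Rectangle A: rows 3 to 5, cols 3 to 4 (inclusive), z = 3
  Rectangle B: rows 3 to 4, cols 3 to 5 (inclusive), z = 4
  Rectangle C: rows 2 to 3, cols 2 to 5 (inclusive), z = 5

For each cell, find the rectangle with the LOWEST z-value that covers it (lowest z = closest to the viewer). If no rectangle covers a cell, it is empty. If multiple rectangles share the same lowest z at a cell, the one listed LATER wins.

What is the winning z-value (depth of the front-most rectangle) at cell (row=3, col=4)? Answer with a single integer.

Answer: 3

Derivation:
Check cell (3,4):
  A: rows 3-5 cols 3-4 z=3 -> covers; best now A (z=3)
  B: rows 3-4 cols 3-5 z=4 -> covers; best now A (z=3)
  C: rows 2-3 cols 2-5 z=5 -> covers; best now A (z=3)
Winner: A at z=3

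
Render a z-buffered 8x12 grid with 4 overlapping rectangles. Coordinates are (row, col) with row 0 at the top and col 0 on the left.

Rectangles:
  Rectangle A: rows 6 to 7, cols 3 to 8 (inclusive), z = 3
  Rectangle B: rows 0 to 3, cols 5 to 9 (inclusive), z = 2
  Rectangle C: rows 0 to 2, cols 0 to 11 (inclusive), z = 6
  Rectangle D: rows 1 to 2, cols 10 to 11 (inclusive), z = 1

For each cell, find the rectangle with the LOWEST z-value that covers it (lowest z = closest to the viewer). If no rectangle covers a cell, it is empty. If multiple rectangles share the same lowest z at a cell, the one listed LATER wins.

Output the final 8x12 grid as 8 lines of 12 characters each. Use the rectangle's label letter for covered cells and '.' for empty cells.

CCCCCBBBBBCC
CCCCCBBBBBDD
CCCCCBBBBBDD
.....BBBBB..
............
............
...AAAAAA...
...AAAAAA...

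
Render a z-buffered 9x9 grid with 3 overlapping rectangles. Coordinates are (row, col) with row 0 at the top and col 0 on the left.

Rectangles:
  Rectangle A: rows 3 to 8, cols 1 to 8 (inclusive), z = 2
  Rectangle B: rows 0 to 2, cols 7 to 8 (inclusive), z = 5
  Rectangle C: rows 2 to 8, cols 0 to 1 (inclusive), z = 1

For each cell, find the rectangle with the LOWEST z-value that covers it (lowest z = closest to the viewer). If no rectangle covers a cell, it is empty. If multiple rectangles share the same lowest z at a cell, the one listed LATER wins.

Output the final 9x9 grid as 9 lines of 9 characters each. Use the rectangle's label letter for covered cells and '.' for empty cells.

.......BB
.......BB
CC.....BB
CCAAAAAAA
CCAAAAAAA
CCAAAAAAA
CCAAAAAAA
CCAAAAAAA
CCAAAAAAA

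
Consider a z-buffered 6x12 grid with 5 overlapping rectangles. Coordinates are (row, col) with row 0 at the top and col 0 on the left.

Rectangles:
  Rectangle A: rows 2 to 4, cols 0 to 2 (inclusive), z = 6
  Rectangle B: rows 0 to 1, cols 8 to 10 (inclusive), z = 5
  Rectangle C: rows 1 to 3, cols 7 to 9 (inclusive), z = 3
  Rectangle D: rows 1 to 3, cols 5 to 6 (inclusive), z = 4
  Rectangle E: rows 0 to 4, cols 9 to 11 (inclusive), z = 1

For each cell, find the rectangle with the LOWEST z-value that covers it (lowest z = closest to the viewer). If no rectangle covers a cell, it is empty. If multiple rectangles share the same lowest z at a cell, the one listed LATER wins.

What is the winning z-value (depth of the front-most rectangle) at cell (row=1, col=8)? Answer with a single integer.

Answer: 3

Derivation:
Check cell (1,8):
  A: rows 2-4 cols 0-2 -> outside (row miss)
  B: rows 0-1 cols 8-10 z=5 -> covers; best now B (z=5)
  C: rows 1-3 cols 7-9 z=3 -> covers; best now C (z=3)
  D: rows 1-3 cols 5-6 -> outside (col miss)
  E: rows 0-4 cols 9-11 -> outside (col miss)
Winner: C at z=3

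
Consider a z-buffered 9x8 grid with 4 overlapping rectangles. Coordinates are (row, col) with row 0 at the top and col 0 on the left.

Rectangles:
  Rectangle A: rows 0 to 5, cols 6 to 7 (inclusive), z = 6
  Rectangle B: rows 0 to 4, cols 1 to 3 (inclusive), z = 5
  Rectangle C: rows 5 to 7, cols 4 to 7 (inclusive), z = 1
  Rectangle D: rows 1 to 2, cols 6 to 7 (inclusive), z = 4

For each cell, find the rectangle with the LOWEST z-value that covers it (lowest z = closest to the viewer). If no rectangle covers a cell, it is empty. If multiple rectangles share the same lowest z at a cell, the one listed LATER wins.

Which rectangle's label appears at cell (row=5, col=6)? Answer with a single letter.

Answer: C

Derivation:
Check cell (5,6):
  A: rows 0-5 cols 6-7 z=6 -> covers; best now A (z=6)
  B: rows 0-4 cols 1-3 -> outside (row miss)
  C: rows 5-7 cols 4-7 z=1 -> covers; best now C (z=1)
  D: rows 1-2 cols 6-7 -> outside (row miss)
Winner: C at z=1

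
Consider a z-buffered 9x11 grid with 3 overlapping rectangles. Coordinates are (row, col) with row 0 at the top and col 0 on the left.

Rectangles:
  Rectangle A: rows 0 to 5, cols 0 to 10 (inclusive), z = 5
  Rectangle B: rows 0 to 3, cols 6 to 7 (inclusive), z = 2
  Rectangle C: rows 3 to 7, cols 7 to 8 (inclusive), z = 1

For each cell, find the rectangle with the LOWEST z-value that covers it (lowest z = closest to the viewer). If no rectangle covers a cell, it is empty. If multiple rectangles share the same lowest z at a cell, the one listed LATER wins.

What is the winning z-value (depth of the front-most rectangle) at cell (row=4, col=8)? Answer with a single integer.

Answer: 1

Derivation:
Check cell (4,8):
  A: rows 0-5 cols 0-10 z=5 -> covers; best now A (z=5)
  B: rows 0-3 cols 6-7 -> outside (row miss)
  C: rows 3-7 cols 7-8 z=1 -> covers; best now C (z=1)
Winner: C at z=1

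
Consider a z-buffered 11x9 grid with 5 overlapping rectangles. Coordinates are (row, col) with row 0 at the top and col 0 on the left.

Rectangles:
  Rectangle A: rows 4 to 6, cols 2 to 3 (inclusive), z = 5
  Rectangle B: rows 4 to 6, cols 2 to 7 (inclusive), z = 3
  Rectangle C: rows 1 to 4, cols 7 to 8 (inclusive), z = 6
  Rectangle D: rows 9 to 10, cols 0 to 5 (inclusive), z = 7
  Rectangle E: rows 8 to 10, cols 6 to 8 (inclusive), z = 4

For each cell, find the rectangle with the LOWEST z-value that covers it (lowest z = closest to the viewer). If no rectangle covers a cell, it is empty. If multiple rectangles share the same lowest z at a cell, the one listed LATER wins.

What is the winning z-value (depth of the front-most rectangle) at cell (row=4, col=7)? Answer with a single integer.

Answer: 3

Derivation:
Check cell (4,7):
  A: rows 4-6 cols 2-3 -> outside (col miss)
  B: rows 4-6 cols 2-7 z=3 -> covers; best now B (z=3)
  C: rows 1-4 cols 7-8 z=6 -> covers; best now B (z=3)
  D: rows 9-10 cols 0-5 -> outside (row miss)
  E: rows 8-10 cols 6-8 -> outside (row miss)
Winner: B at z=3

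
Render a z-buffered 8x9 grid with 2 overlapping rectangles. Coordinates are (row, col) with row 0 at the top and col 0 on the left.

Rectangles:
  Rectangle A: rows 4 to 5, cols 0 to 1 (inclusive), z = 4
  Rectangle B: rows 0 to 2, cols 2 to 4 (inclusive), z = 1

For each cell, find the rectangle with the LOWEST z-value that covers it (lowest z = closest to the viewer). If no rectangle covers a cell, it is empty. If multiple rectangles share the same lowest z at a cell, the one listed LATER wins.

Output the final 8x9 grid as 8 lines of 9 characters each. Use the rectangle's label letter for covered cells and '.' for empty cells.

..BBB....
..BBB....
..BBB....
.........
AA.......
AA.......
.........
.........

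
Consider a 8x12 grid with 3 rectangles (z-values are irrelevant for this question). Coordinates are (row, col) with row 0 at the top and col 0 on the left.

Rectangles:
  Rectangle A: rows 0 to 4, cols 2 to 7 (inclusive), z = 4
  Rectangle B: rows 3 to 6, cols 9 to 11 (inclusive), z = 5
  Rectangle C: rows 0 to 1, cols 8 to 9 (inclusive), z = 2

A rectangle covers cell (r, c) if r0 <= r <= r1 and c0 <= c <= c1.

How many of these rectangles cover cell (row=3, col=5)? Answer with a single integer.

Check cell (3,5):
  A: rows 0-4 cols 2-7 -> covers
  B: rows 3-6 cols 9-11 -> outside (col miss)
  C: rows 0-1 cols 8-9 -> outside (row miss)
Count covering = 1

Answer: 1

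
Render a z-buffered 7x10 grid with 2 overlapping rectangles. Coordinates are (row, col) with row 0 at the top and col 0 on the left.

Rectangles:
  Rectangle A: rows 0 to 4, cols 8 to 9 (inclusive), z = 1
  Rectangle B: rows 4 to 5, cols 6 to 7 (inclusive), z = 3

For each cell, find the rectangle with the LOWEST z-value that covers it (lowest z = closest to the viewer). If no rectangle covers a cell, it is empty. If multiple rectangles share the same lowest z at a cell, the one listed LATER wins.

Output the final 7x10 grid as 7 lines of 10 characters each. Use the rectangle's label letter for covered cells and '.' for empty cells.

........AA
........AA
........AA
........AA
......BBAA
......BB..
..........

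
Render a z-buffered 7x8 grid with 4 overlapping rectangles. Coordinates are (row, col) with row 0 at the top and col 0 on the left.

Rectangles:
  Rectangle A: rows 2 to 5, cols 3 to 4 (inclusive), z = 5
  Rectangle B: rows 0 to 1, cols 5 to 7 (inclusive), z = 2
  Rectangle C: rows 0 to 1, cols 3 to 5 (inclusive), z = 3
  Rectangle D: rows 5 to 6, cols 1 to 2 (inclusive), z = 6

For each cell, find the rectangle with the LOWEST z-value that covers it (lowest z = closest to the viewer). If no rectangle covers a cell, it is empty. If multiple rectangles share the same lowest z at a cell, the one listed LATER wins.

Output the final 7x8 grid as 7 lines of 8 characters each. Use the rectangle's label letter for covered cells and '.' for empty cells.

...CCBBB
...CCBBB
...AA...
...AA...
...AA...
.DDAA...
.DD.....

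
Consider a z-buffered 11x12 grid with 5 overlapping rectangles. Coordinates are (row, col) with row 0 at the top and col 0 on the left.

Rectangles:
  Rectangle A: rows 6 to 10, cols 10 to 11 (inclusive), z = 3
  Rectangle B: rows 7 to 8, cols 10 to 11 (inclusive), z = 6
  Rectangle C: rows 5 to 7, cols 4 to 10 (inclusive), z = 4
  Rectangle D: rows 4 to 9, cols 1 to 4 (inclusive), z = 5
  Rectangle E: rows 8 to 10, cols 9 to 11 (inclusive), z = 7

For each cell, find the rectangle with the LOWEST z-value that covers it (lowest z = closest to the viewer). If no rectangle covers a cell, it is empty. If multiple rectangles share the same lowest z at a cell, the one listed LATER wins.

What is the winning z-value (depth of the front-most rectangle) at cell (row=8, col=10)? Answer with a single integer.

Check cell (8,10):
  A: rows 6-10 cols 10-11 z=3 -> covers; best now A (z=3)
  B: rows 7-8 cols 10-11 z=6 -> covers; best now A (z=3)
  C: rows 5-7 cols 4-10 -> outside (row miss)
  D: rows 4-9 cols 1-4 -> outside (col miss)
  E: rows 8-10 cols 9-11 z=7 -> covers; best now A (z=3)
Winner: A at z=3

Answer: 3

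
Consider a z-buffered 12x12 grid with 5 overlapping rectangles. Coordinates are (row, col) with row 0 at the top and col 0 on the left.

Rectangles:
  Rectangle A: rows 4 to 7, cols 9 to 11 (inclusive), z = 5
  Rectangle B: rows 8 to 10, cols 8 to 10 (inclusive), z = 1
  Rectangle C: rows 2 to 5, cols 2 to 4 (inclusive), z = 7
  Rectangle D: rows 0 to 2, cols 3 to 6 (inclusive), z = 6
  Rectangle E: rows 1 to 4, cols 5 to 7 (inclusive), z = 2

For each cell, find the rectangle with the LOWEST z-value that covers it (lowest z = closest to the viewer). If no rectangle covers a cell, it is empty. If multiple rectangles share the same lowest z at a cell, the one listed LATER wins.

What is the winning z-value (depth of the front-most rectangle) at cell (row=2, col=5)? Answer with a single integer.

Answer: 2

Derivation:
Check cell (2,5):
  A: rows 4-7 cols 9-11 -> outside (row miss)
  B: rows 8-10 cols 8-10 -> outside (row miss)
  C: rows 2-5 cols 2-4 -> outside (col miss)
  D: rows 0-2 cols 3-6 z=6 -> covers; best now D (z=6)
  E: rows 1-4 cols 5-7 z=2 -> covers; best now E (z=2)
Winner: E at z=2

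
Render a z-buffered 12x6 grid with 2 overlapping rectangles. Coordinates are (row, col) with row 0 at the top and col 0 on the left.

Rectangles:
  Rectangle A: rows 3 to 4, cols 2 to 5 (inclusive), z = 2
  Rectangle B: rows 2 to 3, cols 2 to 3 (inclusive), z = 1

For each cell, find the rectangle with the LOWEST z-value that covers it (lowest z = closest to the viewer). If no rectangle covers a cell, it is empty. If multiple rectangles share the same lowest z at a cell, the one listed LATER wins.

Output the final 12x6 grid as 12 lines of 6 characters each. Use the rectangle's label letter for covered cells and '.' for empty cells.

......
......
..BB..
..BBAA
..AAAA
......
......
......
......
......
......
......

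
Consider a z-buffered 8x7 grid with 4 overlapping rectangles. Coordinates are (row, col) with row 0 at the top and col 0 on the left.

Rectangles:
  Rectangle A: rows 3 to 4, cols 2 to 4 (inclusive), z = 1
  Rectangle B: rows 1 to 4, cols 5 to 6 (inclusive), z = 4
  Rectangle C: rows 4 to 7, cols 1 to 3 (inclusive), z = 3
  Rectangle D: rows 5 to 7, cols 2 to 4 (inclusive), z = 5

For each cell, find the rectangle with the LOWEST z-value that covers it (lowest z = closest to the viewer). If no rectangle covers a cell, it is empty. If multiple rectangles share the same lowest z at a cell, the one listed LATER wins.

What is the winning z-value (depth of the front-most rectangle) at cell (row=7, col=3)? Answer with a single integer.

Answer: 3

Derivation:
Check cell (7,3):
  A: rows 3-4 cols 2-4 -> outside (row miss)
  B: rows 1-4 cols 5-6 -> outside (row miss)
  C: rows 4-7 cols 1-3 z=3 -> covers; best now C (z=3)
  D: rows 5-7 cols 2-4 z=5 -> covers; best now C (z=3)
Winner: C at z=3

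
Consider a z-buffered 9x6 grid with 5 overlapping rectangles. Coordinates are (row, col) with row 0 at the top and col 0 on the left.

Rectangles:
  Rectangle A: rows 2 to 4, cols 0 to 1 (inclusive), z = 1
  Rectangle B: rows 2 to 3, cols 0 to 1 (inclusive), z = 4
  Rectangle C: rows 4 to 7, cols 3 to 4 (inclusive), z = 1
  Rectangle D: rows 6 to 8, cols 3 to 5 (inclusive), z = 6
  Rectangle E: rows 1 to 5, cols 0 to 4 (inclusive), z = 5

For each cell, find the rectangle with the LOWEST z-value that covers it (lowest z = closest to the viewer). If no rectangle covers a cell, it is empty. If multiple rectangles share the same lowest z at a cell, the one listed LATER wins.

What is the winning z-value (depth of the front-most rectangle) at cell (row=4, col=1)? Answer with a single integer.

Answer: 1

Derivation:
Check cell (4,1):
  A: rows 2-4 cols 0-1 z=1 -> covers; best now A (z=1)
  B: rows 2-3 cols 0-1 -> outside (row miss)
  C: rows 4-7 cols 3-4 -> outside (col miss)
  D: rows 6-8 cols 3-5 -> outside (row miss)
  E: rows 1-5 cols 0-4 z=5 -> covers; best now A (z=1)
Winner: A at z=1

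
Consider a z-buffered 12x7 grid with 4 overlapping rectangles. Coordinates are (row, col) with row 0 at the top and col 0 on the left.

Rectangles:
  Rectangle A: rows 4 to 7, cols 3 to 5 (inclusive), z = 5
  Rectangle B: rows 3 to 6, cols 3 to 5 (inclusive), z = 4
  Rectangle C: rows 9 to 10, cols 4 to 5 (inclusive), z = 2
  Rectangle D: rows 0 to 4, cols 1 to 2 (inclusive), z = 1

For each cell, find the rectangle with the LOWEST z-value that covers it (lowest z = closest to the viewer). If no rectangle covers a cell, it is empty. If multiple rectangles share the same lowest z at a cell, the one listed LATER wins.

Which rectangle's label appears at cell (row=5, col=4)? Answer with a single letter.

Check cell (5,4):
  A: rows 4-7 cols 3-5 z=5 -> covers; best now A (z=5)
  B: rows 3-6 cols 3-5 z=4 -> covers; best now B (z=4)
  C: rows 9-10 cols 4-5 -> outside (row miss)
  D: rows 0-4 cols 1-2 -> outside (row miss)
Winner: B at z=4

Answer: B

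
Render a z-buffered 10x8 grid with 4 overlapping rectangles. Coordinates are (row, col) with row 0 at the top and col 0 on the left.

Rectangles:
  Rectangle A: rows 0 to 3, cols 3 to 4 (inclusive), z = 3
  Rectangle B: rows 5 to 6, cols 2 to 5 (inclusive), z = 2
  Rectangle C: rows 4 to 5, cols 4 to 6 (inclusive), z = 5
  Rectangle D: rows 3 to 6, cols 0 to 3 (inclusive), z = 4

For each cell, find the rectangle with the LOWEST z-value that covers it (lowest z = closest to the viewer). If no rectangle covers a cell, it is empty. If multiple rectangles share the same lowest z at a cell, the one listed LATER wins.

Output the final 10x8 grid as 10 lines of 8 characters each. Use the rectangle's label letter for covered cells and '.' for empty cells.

...AA...
...AA...
...AA...
DDDAA...
DDDDCCC.
DDBBBBC.
DDBBBB..
........
........
........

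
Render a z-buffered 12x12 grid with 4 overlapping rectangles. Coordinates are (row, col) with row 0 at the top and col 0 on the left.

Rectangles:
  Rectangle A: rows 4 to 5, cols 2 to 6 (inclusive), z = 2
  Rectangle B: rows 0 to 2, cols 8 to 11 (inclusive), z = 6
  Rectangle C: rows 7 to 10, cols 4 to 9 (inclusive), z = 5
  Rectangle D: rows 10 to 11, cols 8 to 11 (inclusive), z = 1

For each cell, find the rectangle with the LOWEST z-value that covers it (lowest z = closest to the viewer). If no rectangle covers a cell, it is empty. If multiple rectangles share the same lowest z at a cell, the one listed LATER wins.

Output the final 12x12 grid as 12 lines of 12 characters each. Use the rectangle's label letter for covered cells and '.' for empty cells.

........BBBB
........BBBB
........BBBB
............
..AAAAA.....
..AAAAA.....
............
....CCCCCC..
....CCCCCC..
....CCCCCC..
....CCCCDDDD
........DDDD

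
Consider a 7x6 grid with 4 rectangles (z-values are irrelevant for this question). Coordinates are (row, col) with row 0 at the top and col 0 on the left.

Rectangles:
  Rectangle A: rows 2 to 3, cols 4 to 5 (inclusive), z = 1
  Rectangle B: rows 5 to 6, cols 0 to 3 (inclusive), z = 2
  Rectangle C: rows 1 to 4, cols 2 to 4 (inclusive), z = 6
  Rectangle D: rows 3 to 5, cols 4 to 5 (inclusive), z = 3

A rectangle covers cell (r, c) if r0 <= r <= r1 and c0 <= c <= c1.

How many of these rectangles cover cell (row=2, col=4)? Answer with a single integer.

Check cell (2,4):
  A: rows 2-3 cols 4-5 -> covers
  B: rows 5-6 cols 0-3 -> outside (row miss)
  C: rows 1-4 cols 2-4 -> covers
  D: rows 3-5 cols 4-5 -> outside (row miss)
Count covering = 2

Answer: 2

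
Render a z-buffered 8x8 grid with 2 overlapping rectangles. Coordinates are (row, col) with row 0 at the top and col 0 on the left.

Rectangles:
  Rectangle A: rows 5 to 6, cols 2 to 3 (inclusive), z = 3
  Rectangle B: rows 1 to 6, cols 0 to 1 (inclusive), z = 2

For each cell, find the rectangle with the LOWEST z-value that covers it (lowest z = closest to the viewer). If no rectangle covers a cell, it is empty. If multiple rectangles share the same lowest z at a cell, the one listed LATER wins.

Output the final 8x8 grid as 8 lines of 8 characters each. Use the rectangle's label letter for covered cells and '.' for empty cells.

........
BB......
BB......
BB......
BB......
BBAA....
BBAA....
........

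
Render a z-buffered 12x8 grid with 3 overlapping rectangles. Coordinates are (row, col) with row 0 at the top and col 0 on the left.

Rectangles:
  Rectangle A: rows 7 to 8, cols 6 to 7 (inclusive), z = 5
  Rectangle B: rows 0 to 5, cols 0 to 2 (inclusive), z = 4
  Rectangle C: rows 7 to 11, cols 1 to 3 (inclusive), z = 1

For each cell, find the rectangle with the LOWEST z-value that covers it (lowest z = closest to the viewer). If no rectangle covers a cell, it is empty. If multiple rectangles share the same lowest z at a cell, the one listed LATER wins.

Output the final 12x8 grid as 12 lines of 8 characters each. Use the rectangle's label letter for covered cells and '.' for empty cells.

BBB.....
BBB.....
BBB.....
BBB.....
BBB.....
BBB.....
........
.CCC..AA
.CCC..AA
.CCC....
.CCC....
.CCC....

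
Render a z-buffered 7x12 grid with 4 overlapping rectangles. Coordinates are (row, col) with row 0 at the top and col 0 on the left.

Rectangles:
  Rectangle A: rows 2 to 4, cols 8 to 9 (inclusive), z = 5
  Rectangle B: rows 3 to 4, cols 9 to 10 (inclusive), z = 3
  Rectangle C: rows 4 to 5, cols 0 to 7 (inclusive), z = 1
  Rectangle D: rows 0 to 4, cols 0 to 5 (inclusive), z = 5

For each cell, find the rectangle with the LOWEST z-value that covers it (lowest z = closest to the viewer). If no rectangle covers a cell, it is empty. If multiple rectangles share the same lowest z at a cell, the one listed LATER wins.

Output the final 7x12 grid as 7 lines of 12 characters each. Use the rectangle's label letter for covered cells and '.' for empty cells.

DDDDDD......
DDDDDD......
DDDDDD..AA..
DDDDDD..ABB.
CCCCCCCCABB.
CCCCCCCC....
............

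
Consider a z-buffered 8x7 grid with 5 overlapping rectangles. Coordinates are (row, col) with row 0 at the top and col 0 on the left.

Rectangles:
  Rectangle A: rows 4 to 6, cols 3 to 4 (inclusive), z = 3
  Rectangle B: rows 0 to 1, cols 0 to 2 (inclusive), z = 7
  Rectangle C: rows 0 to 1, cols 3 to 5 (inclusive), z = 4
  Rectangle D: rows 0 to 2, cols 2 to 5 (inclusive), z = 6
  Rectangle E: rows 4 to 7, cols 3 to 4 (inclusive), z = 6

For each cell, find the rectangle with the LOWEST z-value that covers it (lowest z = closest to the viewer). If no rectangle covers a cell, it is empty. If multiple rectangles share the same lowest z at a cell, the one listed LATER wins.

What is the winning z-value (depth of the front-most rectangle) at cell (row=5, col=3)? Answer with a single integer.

Check cell (5,3):
  A: rows 4-6 cols 3-4 z=3 -> covers; best now A (z=3)
  B: rows 0-1 cols 0-2 -> outside (row miss)
  C: rows 0-1 cols 3-5 -> outside (row miss)
  D: rows 0-2 cols 2-5 -> outside (row miss)
  E: rows 4-7 cols 3-4 z=6 -> covers; best now A (z=3)
Winner: A at z=3

Answer: 3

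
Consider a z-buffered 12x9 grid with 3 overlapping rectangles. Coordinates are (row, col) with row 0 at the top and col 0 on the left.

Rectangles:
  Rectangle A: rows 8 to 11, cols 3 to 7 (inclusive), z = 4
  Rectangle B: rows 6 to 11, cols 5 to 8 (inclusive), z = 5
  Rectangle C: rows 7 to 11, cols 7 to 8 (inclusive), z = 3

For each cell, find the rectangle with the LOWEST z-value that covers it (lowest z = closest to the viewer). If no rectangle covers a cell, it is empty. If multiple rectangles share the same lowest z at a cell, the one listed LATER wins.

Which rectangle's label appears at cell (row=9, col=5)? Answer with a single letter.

Answer: A

Derivation:
Check cell (9,5):
  A: rows 8-11 cols 3-7 z=4 -> covers; best now A (z=4)
  B: rows 6-11 cols 5-8 z=5 -> covers; best now A (z=4)
  C: rows 7-11 cols 7-8 -> outside (col miss)
Winner: A at z=4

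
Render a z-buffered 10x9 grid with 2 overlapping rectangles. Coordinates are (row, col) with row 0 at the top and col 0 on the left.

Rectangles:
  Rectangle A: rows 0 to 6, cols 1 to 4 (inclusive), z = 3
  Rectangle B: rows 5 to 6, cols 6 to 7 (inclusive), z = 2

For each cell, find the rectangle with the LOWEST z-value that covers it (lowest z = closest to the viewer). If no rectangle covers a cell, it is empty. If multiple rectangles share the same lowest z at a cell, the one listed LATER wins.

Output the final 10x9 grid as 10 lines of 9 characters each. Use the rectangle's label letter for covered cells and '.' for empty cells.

.AAAA....
.AAAA....
.AAAA....
.AAAA....
.AAAA....
.AAAA.BB.
.AAAA.BB.
.........
.........
.........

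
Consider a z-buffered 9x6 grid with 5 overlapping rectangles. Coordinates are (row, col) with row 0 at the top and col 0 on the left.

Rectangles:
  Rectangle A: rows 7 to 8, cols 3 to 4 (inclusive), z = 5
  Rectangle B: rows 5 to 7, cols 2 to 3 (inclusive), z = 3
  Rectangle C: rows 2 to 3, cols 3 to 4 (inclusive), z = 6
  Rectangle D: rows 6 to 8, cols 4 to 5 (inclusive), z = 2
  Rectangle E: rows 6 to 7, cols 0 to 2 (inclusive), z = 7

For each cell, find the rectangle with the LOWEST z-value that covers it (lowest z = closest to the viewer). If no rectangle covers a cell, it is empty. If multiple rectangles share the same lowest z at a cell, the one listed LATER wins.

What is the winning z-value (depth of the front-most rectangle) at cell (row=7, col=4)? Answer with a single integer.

Check cell (7,4):
  A: rows 7-8 cols 3-4 z=5 -> covers; best now A (z=5)
  B: rows 5-7 cols 2-3 -> outside (col miss)
  C: rows 2-3 cols 3-4 -> outside (row miss)
  D: rows 6-8 cols 4-5 z=2 -> covers; best now D (z=2)
  E: rows 6-7 cols 0-2 -> outside (col miss)
Winner: D at z=2

Answer: 2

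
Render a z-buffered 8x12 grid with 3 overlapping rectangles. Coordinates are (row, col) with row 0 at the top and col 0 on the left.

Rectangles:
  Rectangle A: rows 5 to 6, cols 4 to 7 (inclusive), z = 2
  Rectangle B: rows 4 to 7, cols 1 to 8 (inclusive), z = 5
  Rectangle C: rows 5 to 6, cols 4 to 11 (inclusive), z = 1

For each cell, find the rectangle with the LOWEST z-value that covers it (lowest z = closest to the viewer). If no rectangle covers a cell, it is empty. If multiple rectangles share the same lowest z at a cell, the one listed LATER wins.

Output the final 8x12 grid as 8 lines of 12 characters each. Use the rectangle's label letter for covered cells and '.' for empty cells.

............
............
............
............
.BBBBBBBB...
.BBBCCCCCCCC
.BBBCCCCCCCC
.BBBBBBBB...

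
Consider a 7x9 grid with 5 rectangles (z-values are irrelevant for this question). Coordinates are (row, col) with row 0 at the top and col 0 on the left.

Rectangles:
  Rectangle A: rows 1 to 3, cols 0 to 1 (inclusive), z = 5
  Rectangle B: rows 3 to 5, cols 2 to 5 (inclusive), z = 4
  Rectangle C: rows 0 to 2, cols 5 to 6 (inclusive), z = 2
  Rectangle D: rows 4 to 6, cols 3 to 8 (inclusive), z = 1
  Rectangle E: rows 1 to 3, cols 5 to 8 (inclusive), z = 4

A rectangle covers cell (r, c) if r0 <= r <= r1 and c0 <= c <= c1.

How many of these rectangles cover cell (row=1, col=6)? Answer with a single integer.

Answer: 2

Derivation:
Check cell (1,6):
  A: rows 1-3 cols 0-1 -> outside (col miss)
  B: rows 3-5 cols 2-5 -> outside (row miss)
  C: rows 0-2 cols 5-6 -> covers
  D: rows 4-6 cols 3-8 -> outside (row miss)
  E: rows 1-3 cols 5-8 -> covers
Count covering = 2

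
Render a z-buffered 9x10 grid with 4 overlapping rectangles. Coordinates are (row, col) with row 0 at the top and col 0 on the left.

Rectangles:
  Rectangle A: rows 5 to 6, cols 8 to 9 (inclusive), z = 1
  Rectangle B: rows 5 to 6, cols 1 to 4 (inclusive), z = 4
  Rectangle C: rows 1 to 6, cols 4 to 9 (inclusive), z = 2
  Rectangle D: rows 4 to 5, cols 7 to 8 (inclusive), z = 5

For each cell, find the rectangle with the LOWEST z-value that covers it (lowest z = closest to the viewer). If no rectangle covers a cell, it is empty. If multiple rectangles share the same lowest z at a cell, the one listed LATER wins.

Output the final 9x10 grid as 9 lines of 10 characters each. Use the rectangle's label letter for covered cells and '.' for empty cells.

..........
....CCCCCC
....CCCCCC
....CCCCCC
....CCCCCC
.BBBCCCCAA
.BBBCCCCAA
..........
..........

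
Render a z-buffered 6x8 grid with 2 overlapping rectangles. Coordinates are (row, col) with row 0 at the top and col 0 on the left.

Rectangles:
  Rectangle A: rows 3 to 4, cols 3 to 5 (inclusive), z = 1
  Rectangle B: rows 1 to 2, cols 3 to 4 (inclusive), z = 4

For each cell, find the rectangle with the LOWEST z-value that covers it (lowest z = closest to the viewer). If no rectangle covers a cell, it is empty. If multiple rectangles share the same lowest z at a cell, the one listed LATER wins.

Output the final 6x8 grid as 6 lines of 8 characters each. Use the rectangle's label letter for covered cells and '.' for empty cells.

........
...BB...
...BB...
...AAA..
...AAA..
........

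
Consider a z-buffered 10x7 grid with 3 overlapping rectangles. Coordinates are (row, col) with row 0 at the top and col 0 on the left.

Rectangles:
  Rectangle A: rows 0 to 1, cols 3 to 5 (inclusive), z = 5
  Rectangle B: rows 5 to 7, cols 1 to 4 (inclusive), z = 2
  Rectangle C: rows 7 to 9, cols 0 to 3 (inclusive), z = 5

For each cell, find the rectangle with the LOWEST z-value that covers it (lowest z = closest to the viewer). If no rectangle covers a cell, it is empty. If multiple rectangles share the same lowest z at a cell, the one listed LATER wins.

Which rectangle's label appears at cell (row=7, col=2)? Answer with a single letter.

Check cell (7,2):
  A: rows 0-1 cols 3-5 -> outside (row miss)
  B: rows 5-7 cols 1-4 z=2 -> covers; best now B (z=2)
  C: rows 7-9 cols 0-3 z=5 -> covers; best now B (z=2)
Winner: B at z=2

Answer: B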